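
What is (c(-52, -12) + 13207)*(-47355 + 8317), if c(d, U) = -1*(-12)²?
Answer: -509953394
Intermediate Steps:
c(d, U) = -144 (c(d, U) = -1*144 = -144)
(c(-52, -12) + 13207)*(-47355 + 8317) = (-144 + 13207)*(-47355 + 8317) = 13063*(-39038) = -509953394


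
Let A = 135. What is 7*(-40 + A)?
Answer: 665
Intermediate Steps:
7*(-40 + A) = 7*(-40 + 135) = 7*95 = 665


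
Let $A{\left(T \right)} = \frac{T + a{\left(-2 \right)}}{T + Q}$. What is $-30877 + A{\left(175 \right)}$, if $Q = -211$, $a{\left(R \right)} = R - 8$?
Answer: $- \frac{370579}{12} \approx -30882.0$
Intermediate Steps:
$a{\left(R \right)} = -8 + R$ ($a{\left(R \right)} = R - 8 = -8 + R$)
$A{\left(T \right)} = \frac{-10 + T}{-211 + T}$ ($A{\left(T \right)} = \frac{T - 10}{T - 211} = \frac{T - 10}{-211 + T} = \frac{-10 + T}{-211 + T}$)
$-30877 + A{\left(175 \right)} = -30877 + \frac{-10 + 175}{-211 + 175} = -30877 + \frac{1}{-36} \cdot 165 = -30877 - \frac{55}{12} = - \frac{370579}{12}$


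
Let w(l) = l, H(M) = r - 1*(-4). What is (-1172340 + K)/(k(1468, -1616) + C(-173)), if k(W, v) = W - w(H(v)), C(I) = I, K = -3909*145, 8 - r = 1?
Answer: -579715/428 ≈ -1354.5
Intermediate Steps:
r = 7 (r = 8 - 1*1 = 8 - 1 = 7)
K = -566805
H(M) = 11 (H(M) = 7 - 1*(-4) = 7 + 4 = 11)
k(W, v) = -11 + W (k(W, v) = W - 1*11 = W - 11 = -11 + W)
(-1172340 + K)/(k(1468, -1616) + C(-173)) = (-1172340 - 566805)/((-11 + 1468) - 173) = -1739145/(1457 - 173) = -1739145/1284 = -1739145*1/1284 = -579715/428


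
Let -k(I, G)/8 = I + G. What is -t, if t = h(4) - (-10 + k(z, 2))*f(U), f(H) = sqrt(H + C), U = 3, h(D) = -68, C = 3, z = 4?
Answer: 68 - 58*sqrt(6) ≈ -74.070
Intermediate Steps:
f(H) = sqrt(3 + H) (f(H) = sqrt(H + 3) = sqrt(3 + H))
k(I, G) = -8*G - 8*I (k(I, G) = -8*(I + G) = -8*(G + I) = -8*G - 8*I)
t = -68 + 58*sqrt(6) (t = -68 - (-10 + (-8*2 - 8*4))*sqrt(3 + 3) = -68 - (-10 + (-16 - 32))*sqrt(6) = -68 - (-10 - 48)*sqrt(6) = -68 - (-58)*sqrt(6) = -68 + 58*sqrt(6) ≈ 74.070)
-t = -(-68 + 58*sqrt(6)) = 68 - 58*sqrt(6)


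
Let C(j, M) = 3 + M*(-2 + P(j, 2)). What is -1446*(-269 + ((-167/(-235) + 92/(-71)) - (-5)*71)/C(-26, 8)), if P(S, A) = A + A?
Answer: 114759798858/317015 ≈ 3.6200e+5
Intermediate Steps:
P(S, A) = 2*A
C(j, M) = 3 + 2*M (C(j, M) = 3 + M*(-2 + 2*2) = 3 + M*(-2 + 4) = 3 + M*2 = 3 + 2*M)
-1446*(-269 + ((-167/(-235) + 92/(-71)) - (-5)*71)/C(-26, 8)) = -1446*(-269 + ((-167/(-235) + 92/(-71)) - (-5)*71)/(3 + 2*8)) = -1446*(-269 + ((-167*(-1/235) + 92*(-1/71)) - 1*(-355))/(3 + 16)) = -1446*(-269 + ((167/235 - 92/71) + 355)/19) = -1446*(-269 + (-9763/16685 + 355)*(1/19)) = -1446*(-269 + (5913412/16685)*(1/19)) = -1446*(-269 + 5913412/317015) = -1446*(-79363623/317015) = 114759798858/317015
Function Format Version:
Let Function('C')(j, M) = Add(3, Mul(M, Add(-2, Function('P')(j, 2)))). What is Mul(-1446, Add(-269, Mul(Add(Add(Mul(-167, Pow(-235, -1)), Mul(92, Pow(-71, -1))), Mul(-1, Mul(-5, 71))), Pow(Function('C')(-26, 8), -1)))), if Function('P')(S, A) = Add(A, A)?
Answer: Rational(114759798858, 317015) ≈ 3.6200e+5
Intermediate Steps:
Function('P')(S, A) = Mul(2, A)
Function('C')(j, M) = Add(3, Mul(2, M)) (Function('C')(j, M) = Add(3, Mul(M, Add(-2, Mul(2, 2)))) = Add(3, Mul(M, Add(-2, 4))) = Add(3, Mul(M, 2)) = Add(3, Mul(2, M)))
Mul(-1446, Add(-269, Mul(Add(Add(Mul(-167, Pow(-235, -1)), Mul(92, Pow(-71, -1))), Mul(-1, Mul(-5, 71))), Pow(Function('C')(-26, 8), -1)))) = Mul(-1446, Add(-269, Mul(Add(Add(Mul(-167, Pow(-235, -1)), Mul(92, Pow(-71, -1))), Mul(-1, Mul(-5, 71))), Pow(Add(3, Mul(2, 8)), -1)))) = Mul(-1446, Add(-269, Mul(Add(Add(Mul(-167, Rational(-1, 235)), Mul(92, Rational(-1, 71))), Mul(-1, -355)), Pow(Add(3, 16), -1)))) = Mul(-1446, Add(-269, Mul(Add(Add(Rational(167, 235), Rational(-92, 71)), 355), Pow(19, -1)))) = Mul(-1446, Add(-269, Mul(Add(Rational(-9763, 16685), 355), Rational(1, 19)))) = Mul(-1446, Add(-269, Mul(Rational(5913412, 16685), Rational(1, 19)))) = Mul(-1446, Add(-269, Rational(5913412, 317015))) = Mul(-1446, Rational(-79363623, 317015)) = Rational(114759798858, 317015)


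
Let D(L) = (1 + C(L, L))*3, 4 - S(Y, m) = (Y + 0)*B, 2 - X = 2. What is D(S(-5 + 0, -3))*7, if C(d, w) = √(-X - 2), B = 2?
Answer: 21 + 21*I*√2 ≈ 21.0 + 29.698*I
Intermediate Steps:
X = 0 (X = 2 - 1*2 = 2 - 2 = 0)
S(Y, m) = 4 - 2*Y (S(Y, m) = 4 - (Y + 0)*2 = 4 - Y*2 = 4 - 2*Y)
C(d, w) = I*√2 (C(d, w) = √(-1*0 - 2) = √(0 - 2) = √(-2) = I*√2)
D(L) = 3 + 3*I*√2 (D(L) = (1 + I*√2)*3 = 3 + 3*I*√2)
D(S(-5 + 0, -3))*7 = (3 + 3*I*√2)*7 = 21 + 21*I*√2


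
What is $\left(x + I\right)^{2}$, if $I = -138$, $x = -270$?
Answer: $166464$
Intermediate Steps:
$\left(x + I\right)^{2} = \left(-270 - 138\right)^{2} = \left(-408\right)^{2} = 166464$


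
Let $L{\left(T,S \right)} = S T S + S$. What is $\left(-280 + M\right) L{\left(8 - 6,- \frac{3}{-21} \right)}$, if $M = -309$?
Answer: $- \frac{5301}{49} \approx -108.18$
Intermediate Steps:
$L{\left(T,S \right)} = S + T S^{2}$ ($L{\left(T,S \right)} = T S^{2} + S = S + T S^{2}$)
$\left(-280 + M\right) L{\left(8 - 6,- \frac{3}{-21} \right)} = \left(-280 - 309\right) - \frac{3}{-21} \left(1 + - \frac{3}{-21} \left(8 - 6\right)\right) = - 589 \left(-3\right) \left(- \frac{1}{21}\right) \left(1 + \left(-3\right) \left(- \frac{1}{21}\right) \left(8 - 6\right)\right) = - 589 \frac{1 + \frac{1}{7} \cdot 2}{7} = - 589 \frac{1 + \frac{2}{7}}{7} = - 589 \cdot \frac{1}{7} \cdot \frac{9}{7} = \left(-589\right) \frac{9}{49} = - \frac{5301}{49}$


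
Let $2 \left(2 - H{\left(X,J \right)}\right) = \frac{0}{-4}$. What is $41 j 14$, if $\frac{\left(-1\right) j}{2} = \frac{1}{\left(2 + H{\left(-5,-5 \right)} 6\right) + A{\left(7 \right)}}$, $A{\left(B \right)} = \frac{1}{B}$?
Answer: $- \frac{8036}{99} \approx -81.172$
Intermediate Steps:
$H{\left(X,J \right)} = 2$ ($H{\left(X,J \right)} = 2 - \frac{0 \frac{1}{-4}}{2} = 2 - \frac{0 \left(- \frac{1}{4}\right)}{2} = 2 - 0 = 2 + 0 = 2$)
$j = - \frac{14}{99}$ ($j = - \frac{2}{\left(2 + 2 \cdot 6\right) + \frac{1}{7}} = - \frac{2}{\left(2 + 12\right) + \frac{1}{7}} = - \frac{2}{14 + \frac{1}{7}} = - \frac{2}{\frac{99}{7}} = \left(-2\right) \frac{7}{99} = - \frac{14}{99} \approx -0.14141$)
$41 j 14 = 41 \left(- \frac{14}{99}\right) 14 = \left(- \frac{574}{99}\right) 14 = - \frac{8036}{99}$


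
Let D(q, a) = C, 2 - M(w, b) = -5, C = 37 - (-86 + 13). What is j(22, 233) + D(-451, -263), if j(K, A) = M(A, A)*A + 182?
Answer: 1923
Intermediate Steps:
C = 110 (C = 37 - 1*(-73) = 37 + 73 = 110)
M(w, b) = 7 (M(w, b) = 2 - 1*(-5) = 2 + 5 = 7)
D(q, a) = 110
j(K, A) = 182 + 7*A (j(K, A) = 7*A + 182 = 182 + 7*A)
j(22, 233) + D(-451, -263) = (182 + 7*233) + 110 = (182 + 1631) + 110 = 1813 + 110 = 1923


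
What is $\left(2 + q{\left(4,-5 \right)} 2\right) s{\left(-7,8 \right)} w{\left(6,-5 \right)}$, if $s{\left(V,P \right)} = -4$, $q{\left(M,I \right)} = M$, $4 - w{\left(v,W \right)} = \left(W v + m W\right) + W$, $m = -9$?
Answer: $240$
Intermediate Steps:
$w{\left(v,W \right)} = 4 + 8 W - W v$ ($w{\left(v,W \right)} = 4 - \left(\left(W v - 9 W\right) + W\right) = 4 - \left(\left(- 9 W + W v\right) + W\right) = 4 - \left(- 8 W + W v\right) = 4 + 8 W - W v$)
$\left(2 + q{\left(4,-5 \right)} 2\right) s{\left(-7,8 \right)} w{\left(6,-5 \right)} = \left(2 + 4 \cdot 2\right) \left(-4\right) \left(4 + 8 \left(-5\right) - \left(-5\right) 6\right) = \left(2 + 8\right) \left(-4\right) \left(4 - 40 + 30\right) = 10 \left(-4\right) \left(-6\right) = \left(-40\right) \left(-6\right) = 240$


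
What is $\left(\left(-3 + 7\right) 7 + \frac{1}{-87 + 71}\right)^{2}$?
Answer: $\frac{199809}{256} \approx 780.5$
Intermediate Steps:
$\left(\left(-3 + 7\right) 7 + \frac{1}{-87 + 71}\right)^{2} = \left(4 \cdot 7 + \frac{1}{-16}\right)^{2} = \left(28 - \frac{1}{16}\right)^{2} = \left(\frac{447}{16}\right)^{2} = \frac{199809}{256}$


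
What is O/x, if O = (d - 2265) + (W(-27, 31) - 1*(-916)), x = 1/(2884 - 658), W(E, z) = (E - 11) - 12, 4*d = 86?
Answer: -3066315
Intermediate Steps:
d = 43/2 (d = (1/4)*86 = 43/2 ≈ 21.500)
W(E, z) = -23 + E (W(E, z) = (-11 + E) - 12 = -23 + E)
x = 1/2226 ≈ 0.00044924
O = -2755/2 (O = (43/2 - 2265) + ((-23 - 27) - 1*(-916)) = -4487/2 + (-50 + 916) = -4487/2 + 866 = -2755/2 ≈ -1377.5)
O/x = -2755/(2*1/2226) = -2755/2*2226 = -3066315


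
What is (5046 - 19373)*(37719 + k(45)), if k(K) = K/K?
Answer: -540414440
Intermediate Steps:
k(K) = 1
(5046 - 19373)*(37719 + k(45)) = (5046 - 19373)*(37719 + 1) = -14327*37720 = -540414440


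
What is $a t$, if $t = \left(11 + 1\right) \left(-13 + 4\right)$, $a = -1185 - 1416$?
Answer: $280908$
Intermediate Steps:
$a = -2601$ ($a = -1185 - 1416 = -2601$)
$t = -108$ ($t = 12 \left(-9\right) = -108$)
$a t = \left(-2601\right) \left(-108\right) = 280908$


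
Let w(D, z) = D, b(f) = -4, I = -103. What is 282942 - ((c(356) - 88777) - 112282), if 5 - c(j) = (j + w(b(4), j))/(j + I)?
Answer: 11131940/23 ≈ 4.8400e+5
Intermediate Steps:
c(j) = 5 - (-4 + j)/(-103 + j) (c(j) = 5 - (j - 4)/(j - 103) = 5 - (-4 + j)/(-103 + j))
282942 - ((c(356) - 88777) - 112282) = 282942 - (((-511 + 4*356)/(-103 + 356) - 88777) - 112282) = 282942 - (((-511 + 1424)/253 - 88777) - 112282) = 282942 - (((1/253)*913 - 88777) - 112282) = 282942 - ((83/23 - 88777) - 112282) = 282942 - (-2041788/23 - 112282) = 282942 - 1*(-4624274/23) = 282942 + 4624274/23 = 11131940/23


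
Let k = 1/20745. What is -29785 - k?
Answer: -617889826/20745 ≈ -29785.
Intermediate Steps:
k = 1/20745 ≈ 4.8204e-5
-29785 - k = -29785 - 1*1/20745 = -29785 - 1/20745 = -617889826/20745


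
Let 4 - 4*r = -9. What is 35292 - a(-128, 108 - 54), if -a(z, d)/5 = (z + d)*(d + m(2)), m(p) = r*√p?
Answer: 15312 - 2405*√2/2 ≈ 13611.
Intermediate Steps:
r = 13/4 (r = 1 - ¼*(-9) = 1 + 9/4 = 13/4 ≈ 3.2500)
m(p) = 13*√p/4
a(z, d) = -5*(d + z)*(d + 13*√2/4) (a(z, d) = -5*(z + d)*(d + 13*√2/4) = -5*(d + z)*(d + 13*√2/4))
35292 - a(-128, 108 - 54) = 35292 - (-5*(108 - 54)² - 5*(108 - 54)*(-128) - 65*(108 - 54)*√2/4 - 65/4*(-128)*√2) = 35292 - (-5*54² - 5*54*(-128) - 65/4*54*√2 + 2080*√2) = 35292 - (-5*2916 + 34560 - 1755*√2/2 + 2080*√2) = 35292 - (-14580 + 34560 - 1755*√2/2 + 2080*√2) = 35292 - (19980 + 2405*√2/2) = 35292 + (-19980 - 2405*√2/2) = 15312 - 2405*√2/2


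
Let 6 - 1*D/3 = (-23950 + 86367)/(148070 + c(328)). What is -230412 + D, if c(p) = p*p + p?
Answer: -58976904159/255982 ≈ -2.3039e+5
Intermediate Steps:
c(p) = p + p² (c(p) = p² + p = p + p²)
D = 4420425/255982 (D = 18 - 3*(-23950 + 86367)/(148070 + 328*(1 + 328)) = 18 - 187251/(148070 + 328*329) = 18 - 187251/(148070 + 107912) = 18 - 187251/255982 = 4420425/255982 ≈ 17.268)
-230412 + D = -230412 + 4420425/255982 = -58976904159/255982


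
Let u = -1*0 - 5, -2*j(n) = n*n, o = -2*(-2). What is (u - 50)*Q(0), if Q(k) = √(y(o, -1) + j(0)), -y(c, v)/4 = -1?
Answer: -110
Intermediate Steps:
o = 4
y(c, v) = 4 (y(c, v) = -4*(-1) = 4)
j(n) = -n²/2 (j(n) = -n*n/2 = -n²/2)
Q(k) = 2 (Q(k) = √(4 - ½*0²) = √(4 - ½*0) = √(4 + 0) = √4 = 2)
u = -5 (u = 0 - 5 = -5)
(u - 50)*Q(0) = (-5 - 50)*2 = -55*2 = -110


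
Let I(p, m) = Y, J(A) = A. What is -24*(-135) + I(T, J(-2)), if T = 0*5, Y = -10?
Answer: 3230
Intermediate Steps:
T = 0
I(p, m) = -10
-24*(-135) + I(T, J(-2)) = -24*(-135) - 10 = 3240 - 10 = 3230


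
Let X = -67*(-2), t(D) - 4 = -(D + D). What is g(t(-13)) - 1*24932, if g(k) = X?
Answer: -24798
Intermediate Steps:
t(D) = 4 - 2*D (t(D) = 4 - (D + D) = 4 - 2*D)
X = 134
g(k) = 134
g(t(-13)) - 1*24932 = 134 - 1*24932 = 134 - 24932 = -24798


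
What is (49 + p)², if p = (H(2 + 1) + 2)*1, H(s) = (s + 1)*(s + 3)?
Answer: 5625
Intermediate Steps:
H(s) = (1 + s)*(3 + s)
p = 26 (p = ((3 + (2 + 1)² + 4*(2 + 1)) + 2)*1 = ((3 + 3² + 4*3) + 2)*1 = ((3 + 9 + 12) + 2)*1 = (24 + 2)*1 = 26*1 = 26)
(49 + p)² = (49 + 26)² = 75² = 5625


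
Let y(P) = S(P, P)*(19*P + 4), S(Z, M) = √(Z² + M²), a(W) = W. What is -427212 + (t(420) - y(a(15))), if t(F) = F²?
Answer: -250812 - 4335*√2 ≈ -2.5694e+5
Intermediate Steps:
S(Z, M) = √(M² + Z²)
y(P) = √2*√(P²)*(4 + 19*P) (y(P) = √(P² + P²)*(19*P + 4) = √(2*P²)*(4 + 19*P) = (√2*√(P²))*(4 + 19*P) = √2*√(P²)*(4 + 19*P))
-427212 + (t(420) - y(a(15))) = -427212 + (420² - √2*√(15²)*(4 + 19*15)) = -427212 + (176400 - √2*√225*(4 + 285)) = -427212 + (176400 - √2*15*289) = -427212 + (176400 - 4335*√2) = -250812 - 4335*√2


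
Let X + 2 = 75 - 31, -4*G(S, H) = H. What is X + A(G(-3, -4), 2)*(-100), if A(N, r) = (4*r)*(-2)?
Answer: 1642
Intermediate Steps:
G(S, H) = -H/4
A(N, r) = -8*r
X = 42 (X = -2 + (75 - 31) = -2 + 44 = 42)
X + A(G(-3, -4), 2)*(-100) = 42 - 8*2*(-100) = 42 - 16*(-100) = 42 + 1600 = 1642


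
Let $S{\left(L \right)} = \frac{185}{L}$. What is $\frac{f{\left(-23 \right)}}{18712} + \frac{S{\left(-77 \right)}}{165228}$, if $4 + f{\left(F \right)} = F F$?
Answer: $\frac{1668970045}{59516116968} \approx 0.028042$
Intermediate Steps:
$f{\left(F \right)} = -4 + F^{2}$ ($f{\left(F \right)} = -4 + F F = -4 + F^{2}$)
$\frac{f{\left(-23 \right)}}{18712} + \frac{S{\left(-77 \right)}}{165228} = \frac{-4 + \left(-23\right)^{2}}{18712} + \frac{185 \frac{1}{-77}}{165228} = \left(-4 + 529\right) \frac{1}{18712} + 185 \left(- \frac{1}{77}\right) \frac{1}{165228} = 525 \cdot \frac{1}{18712} - \frac{185}{12722556} = \frac{525}{18712} - \frac{185}{12722556} = \frac{1668970045}{59516116968}$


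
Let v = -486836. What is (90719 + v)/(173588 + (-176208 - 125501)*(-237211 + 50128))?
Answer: -396117/56444798435 ≈ -7.0178e-6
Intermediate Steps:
(90719 + v)/(173588 + (-176208 - 125501)*(-237211 + 50128)) = (90719 - 486836)/(173588 + (-176208 - 125501)*(-237211 + 50128)) = -396117/(173588 - 301709*(-187083)) = -396117/(173588 + 56444624847) = -396117/56444798435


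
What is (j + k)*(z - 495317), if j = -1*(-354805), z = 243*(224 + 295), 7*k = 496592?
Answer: -1100299808400/7 ≈ -1.5719e+11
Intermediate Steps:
k = 496592/7 (k = (⅐)*496592 = 496592/7 ≈ 70942.)
z = 126117 (z = 243*519 = 126117)
j = 354805
(j + k)*(z - 495317) = (354805 + 496592/7)*(126117 - 495317) = (2980227/7)*(-369200) = -1100299808400/7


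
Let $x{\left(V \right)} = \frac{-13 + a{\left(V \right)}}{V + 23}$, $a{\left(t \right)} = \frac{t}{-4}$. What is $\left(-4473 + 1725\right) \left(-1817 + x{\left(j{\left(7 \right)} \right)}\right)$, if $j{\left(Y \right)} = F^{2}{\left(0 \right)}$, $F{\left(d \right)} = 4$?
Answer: $\frac{64926080}{13} \approx 4.9943 \cdot 10^{6}$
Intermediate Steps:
$a{\left(t \right)} = - \frac{t}{4}$ ($a{\left(t \right)} = t \left(- \frac{1}{4}\right) = - \frac{t}{4}$)
$j{\left(Y \right)} = 16$ ($j{\left(Y \right)} = 4^{2} = 16$)
$x{\left(V \right)} = \frac{-13 - \frac{V}{4}}{23 + V}$ ($x{\left(V \right)} = \frac{-13 - \frac{V}{4}}{V + 23} = \frac{-13 - \frac{V}{4}}{23 + V}$)
$\left(-4473 + 1725\right) \left(-1817 + x{\left(j{\left(7 \right)} \right)}\right) = \left(-4473 + 1725\right) \left(-1817 + \frac{-52 - 16}{4 \left(23 + 16\right)}\right) = - 2748 \left(-1817 + \frac{-52 - 16}{4 \cdot 39}\right) = - 2748 \left(-1817 + \frac{1}{4} \cdot \frac{1}{39} \left(-68\right)\right) = - 2748 \left(-1817 - \frac{17}{39}\right) = \left(-2748\right) \left(- \frac{70880}{39}\right) = \frac{64926080}{13}$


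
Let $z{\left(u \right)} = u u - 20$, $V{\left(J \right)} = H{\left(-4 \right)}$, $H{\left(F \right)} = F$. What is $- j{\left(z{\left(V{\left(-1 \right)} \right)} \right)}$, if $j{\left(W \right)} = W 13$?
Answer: $52$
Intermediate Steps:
$V{\left(J \right)} = -4$
$z{\left(u \right)} = -20 + u^{2}$ ($z{\left(u \right)} = u^{2} - 20 = -20 + u^{2}$)
$j{\left(W \right)} = 13 W$
$- j{\left(z{\left(V{\left(-1 \right)} \right)} \right)} = - 13 \left(-20 + \left(-4\right)^{2}\right) = - 13 \left(-20 + 16\right) = - 13 \left(-4\right) = \left(-1\right) \left(-52\right) = 52$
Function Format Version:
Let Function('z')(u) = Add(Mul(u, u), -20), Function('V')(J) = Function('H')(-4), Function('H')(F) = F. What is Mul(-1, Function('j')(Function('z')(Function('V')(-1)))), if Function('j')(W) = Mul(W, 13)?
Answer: 52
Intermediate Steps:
Function('V')(J) = -4
Function('z')(u) = Add(-20, Pow(u, 2)) (Function('z')(u) = Add(Pow(u, 2), -20) = Add(-20, Pow(u, 2)))
Function('j')(W) = Mul(13, W)
Mul(-1, Function('j')(Function('z')(Function('V')(-1)))) = Mul(-1, Mul(13, Add(-20, Pow(-4, 2)))) = Mul(-1, Mul(13, Add(-20, 16))) = Mul(-1, Mul(13, -4)) = Mul(-1, -52) = 52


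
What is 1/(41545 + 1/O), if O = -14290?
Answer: 14290/593678049 ≈ 2.4070e-5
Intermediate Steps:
1/(41545 + 1/O) = 1/(41545 + 1/(-14290)) = 1/(41545 - 1/14290) = 1/(593678049/14290) = 14290/593678049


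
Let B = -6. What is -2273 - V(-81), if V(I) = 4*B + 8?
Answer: -2257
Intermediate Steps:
V(I) = -16 (V(I) = 4*(-6) + 8 = -24 + 8 = -16)
-2273 - V(-81) = -2273 - 1*(-16) = -2273 + 16 = -2257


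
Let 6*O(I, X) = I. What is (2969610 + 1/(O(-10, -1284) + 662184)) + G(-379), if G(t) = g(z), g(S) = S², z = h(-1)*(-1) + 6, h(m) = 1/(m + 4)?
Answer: 53094002642140/17878923 ≈ 2.9696e+6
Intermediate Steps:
h(m) = 1/(4 + m)
O(I, X) = I/6
z = 17/3 (z = -1/(4 - 1) + 6 = -1/3 + 6 = (⅓)*(-1) + 6 = -⅓ + 6 = 17/3 ≈ 5.6667)
G(t) = 289/9 (G(t) = (17/3)² = 289/9)
(2969610 + 1/(O(-10, -1284) + 662184)) + G(-379) = (2969610 + 1/((⅙)*(-10) + 662184)) + 289/9 = (2969610 + 1/(-5/3 + 662184)) + 289/9 = (2969610 + 1/(1986547/3)) + 289/9 = (2969610 + 3/1986547) + 289/9 = 5899269836673/1986547 + 289/9 = 53094002642140/17878923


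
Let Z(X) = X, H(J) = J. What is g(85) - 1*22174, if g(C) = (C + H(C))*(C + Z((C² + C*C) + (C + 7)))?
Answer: 2464416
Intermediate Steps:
g(C) = 2*C*(7 + 2*C + 2*C²) (g(C) = (C + C)*(C + ((C² + C*C) + (C + 7))) = (2*C)*(C + ((C² + C²) + (7 + C))) = (2*C)*(C + (2*C² + (7 + C))) = (2*C)*(C + (7 + C + 2*C²)) = (2*C)*(7 + 2*C + 2*C²) = 2*C*(7 + 2*C + 2*C²))
g(85) - 1*22174 = 2*85*(7 + 2*85 + 2*85²) - 1*22174 = 2*85*(7 + 170 + 2*7225) - 22174 = 2*85*(7 + 170 + 14450) - 22174 = 2*85*14627 - 22174 = 2486590 - 22174 = 2464416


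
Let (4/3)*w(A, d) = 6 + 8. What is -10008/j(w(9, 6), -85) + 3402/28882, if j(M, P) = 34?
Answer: -10319121/35071 ≈ -294.24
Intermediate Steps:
w(A, d) = 21/2 (w(A, d) = 3*(6 + 8)/4 = (3/4)*14 = 21/2)
-10008/j(w(9, 6), -85) + 3402/28882 = -10008/34 + 3402/28882 = -10008*1/34 + 3402*(1/28882) = -5004/17 + 243/2063 = -10319121/35071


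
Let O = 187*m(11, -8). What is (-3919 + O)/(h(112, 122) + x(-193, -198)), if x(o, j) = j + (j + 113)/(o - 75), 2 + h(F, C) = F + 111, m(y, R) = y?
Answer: -499016/6249 ≈ -79.855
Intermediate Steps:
h(F, C) = 109 + F (h(F, C) = -2 + (F + 111) = -2 + (111 + F) = 109 + F)
x(o, j) = j + (113 + j)/(-75 + o)
O = 2057 (O = 187*11 = 2057)
(-3919 + O)/(h(112, 122) + x(-193, -198)) = (-3919 + 2057)/((109 + 112) + (113 - 74*(-198) - 198*(-193))/(-75 - 193)) = -1862/(221 + (113 + 14652 + 38214)/(-268)) = -1862/(221 - 1/268*52979) = -1862/(221 - 52979/268) = -1862/6249/268 = -1862*268/6249 = -499016/6249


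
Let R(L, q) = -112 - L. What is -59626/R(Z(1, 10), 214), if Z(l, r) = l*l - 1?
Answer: 4259/8 ≈ 532.38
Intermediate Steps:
Z(l, r) = -1 + l² (Z(l, r) = l² - 1 = -1 + l²)
-59626/R(Z(1, 10), 214) = -59626/(-112 - (-1 + 1²)) = -59626/(-112 - (-1 + 1)) = -59626/(-112 - 1*0) = -59626/(-112 + 0) = -59626/(-112) = -59626*(-1/112) = 4259/8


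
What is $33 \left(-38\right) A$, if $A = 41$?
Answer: $-51414$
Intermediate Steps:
$33 \left(-38\right) A = 33 \left(-38\right) 41 = \left(-1254\right) 41 = -51414$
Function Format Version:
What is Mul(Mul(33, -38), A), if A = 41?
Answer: -51414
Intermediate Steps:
Mul(Mul(33, -38), A) = Mul(Mul(33, -38), 41) = Mul(-1254, 41) = -51414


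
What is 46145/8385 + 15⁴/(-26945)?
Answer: 32755456/9037353 ≈ 3.6245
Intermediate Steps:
46145/8385 + 15⁴/(-26945) = 46145*(1/8385) + 50625*(-1/26945) = 9229/1677 - 10125/5389 = 32755456/9037353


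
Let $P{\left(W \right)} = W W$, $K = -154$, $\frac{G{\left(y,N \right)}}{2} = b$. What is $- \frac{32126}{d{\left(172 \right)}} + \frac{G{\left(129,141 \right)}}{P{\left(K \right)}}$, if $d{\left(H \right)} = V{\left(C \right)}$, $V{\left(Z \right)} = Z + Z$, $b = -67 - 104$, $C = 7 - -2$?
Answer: $- \frac{190476593}{106722} \approx -1784.8$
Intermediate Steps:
$C = 9$ ($C = 7 + 2 = 9$)
$b = -171$ ($b = -67 - 104 = -171$)
$V{\left(Z \right)} = 2 Z$
$G{\left(y,N \right)} = -342$ ($G{\left(y,N \right)} = 2 \left(-171\right) = -342$)
$d{\left(H \right)} = 18$ ($d{\left(H \right)} = 2 \cdot 9 = 18$)
$P{\left(W \right)} = W^{2}$
$- \frac{32126}{d{\left(172 \right)}} + \frac{G{\left(129,141 \right)}}{P{\left(K \right)}} = - \frac{32126}{18} - \frac{342}{\left(-154\right)^{2}} = \left(-32126\right) \frac{1}{18} - \frac{342}{23716} = - \frac{16063}{9} - \frac{171}{11858} = - \frac{190476593}{106722}$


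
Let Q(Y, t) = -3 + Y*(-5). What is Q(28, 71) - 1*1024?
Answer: -1167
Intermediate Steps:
Q(Y, t) = -3 - 5*Y
Q(28, 71) - 1*1024 = (-3 - 5*28) - 1*1024 = (-3 - 140) - 1024 = -143 - 1024 = -1167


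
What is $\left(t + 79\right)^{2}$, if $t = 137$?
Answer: $46656$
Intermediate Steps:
$\left(t + 79\right)^{2} = \left(137 + 79\right)^{2} = 216^{2} = 46656$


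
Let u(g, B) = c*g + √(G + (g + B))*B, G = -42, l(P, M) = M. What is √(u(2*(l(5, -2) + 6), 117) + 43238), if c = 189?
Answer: √(44750 + 117*√83) ≈ 214.05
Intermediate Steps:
u(g, B) = 189*g + B*√(-42 + B + g) (u(g, B) = 189*g + √(-42 + (g + B))*B = 189*g + √(-42 + (B + g))*B = 189*g + √(-42 + B + g)*B = 189*g + B*√(-42 + B + g))
√(u(2*(l(5, -2) + 6), 117) + 43238) = √((189*(2*(-2 + 6)) + 117*√(-42 + 117 + 2*(-2 + 6))) + 43238) = √((189*(2*4) + 117*√(-42 + 117 + 2*4)) + 43238) = √((189*8 + 117*√(-42 + 117 + 8)) + 43238) = √((1512 + 117*√83) + 43238) = √(44750 + 117*√83)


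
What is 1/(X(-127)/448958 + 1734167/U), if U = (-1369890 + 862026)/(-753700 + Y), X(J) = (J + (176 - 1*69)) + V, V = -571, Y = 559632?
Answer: 2035800051/1349063955742852 ≈ 1.5090e-6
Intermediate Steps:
X(J) = -464 + J (X(J) = (J + (176 - 1*69)) - 571 = (J + (176 - 69)) - 571 = (J + 107) - 571 = (107 + J) - 571 = -464 + J)
U = 18138/6931 (U = (-1369890 + 862026)/(-753700 + 559632) = -507864/(-194068) = -507864*(-1/194068) = 18138/6931 ≈ 2.6169)
1/(X(-127)/448958 + 1734167/U) = 1/((-464 - 127)/448958 + 1734167/(18138/6931)) = 1/(-591*1/448958 + 1734167*(6931/18138)) = 1/(-591/448958 + 12019511477/18138) = 1/(1349063955742852/2035800051) = 2035800051/1349063955742852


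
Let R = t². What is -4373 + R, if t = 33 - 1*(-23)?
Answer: -1237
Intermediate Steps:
t = 56 (t = 33 + 23 = 56)
R = 3136 (R = 56² = 3136)
-4373 + R = -4373 + 3136 = -1237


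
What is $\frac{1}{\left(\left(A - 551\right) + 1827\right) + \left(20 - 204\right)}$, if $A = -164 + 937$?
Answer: $\frac{1}{1865} \approx 0.00053619$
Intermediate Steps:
$A = 773$
$\frac{1}{\left(\left(A - 551\right) + 1827\right) + \left(20 - 204\right)} = \frac{1}{\left(\left(773 - 551\right) + 1827\right) + \left(20 - 204\right)} = \frac{1}{\left(222 + 1827\right) + \left(20 - 204\right)} = \frac{1}{2049 - 184} = \frac{1}{1865}$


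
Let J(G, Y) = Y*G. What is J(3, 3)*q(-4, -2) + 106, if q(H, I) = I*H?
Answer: 178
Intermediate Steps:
J(G, Y) = G*Y
q(H, I) = H*I
J(3, 3)*q(-4, -2) + 106 = (3*3)*(-4*(-2)) + 106 = 9*8 + 106 = 72 + 106 = 178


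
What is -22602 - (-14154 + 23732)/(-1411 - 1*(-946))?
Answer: -10500352/465 ≈ -22581.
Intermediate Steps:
-22602 - (-14154 + 23732)/(-1411 - 1*(-946)) = -22602 - 9578/(-1411 + 946) = -22602 - 9578/(-465) = -22602 - 9578*(-1)/465 = -22602 - 1*(-9578/465) = -22602 + 9578/465 = -10500352/465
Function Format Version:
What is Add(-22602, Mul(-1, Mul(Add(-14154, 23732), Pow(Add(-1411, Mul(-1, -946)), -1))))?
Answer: Rational(-10500352, 465) ≈ -22581.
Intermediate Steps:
Add(-22602, Mul(-1, Mul(Add(-14154, 23732), Pow(Add(-1411, Mul(-1, -946)), -1)))) = Add(-22602, Mul(-1, Mul(9578, Pow(Add(-1411, 946), -1)))) = Add(-22602, Mul(-1, Mul(9578, Pow(-465, -1)))) = Add(-22602, Mul(-1, Mul(9578, Rational(-1, 465)))) = Add(-22602, Mul(-1, Rational(-9578, 465))) = Add(-22602, Rational(9578, 465)) = Rational(-10500352, 465)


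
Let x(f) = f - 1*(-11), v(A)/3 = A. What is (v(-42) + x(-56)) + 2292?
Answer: 2121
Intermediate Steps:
v(A) = 3*A
x(f) = 11 + f (x(f) = f + 11 = 11 + f)
(v(-42) + x(-56)) + 2292 = (3*(-42) + (11 - 56)) + 2292 = (-126 - 45) + 2292 = -171 + 2292 = 2121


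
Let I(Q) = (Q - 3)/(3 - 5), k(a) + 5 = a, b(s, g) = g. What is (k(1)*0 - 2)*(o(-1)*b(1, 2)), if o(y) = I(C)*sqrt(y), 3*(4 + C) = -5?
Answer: -52*I/3 ≈ -17.333*I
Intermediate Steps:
k(a) = -5 + a
C = -17/3 (C = -4 + (1/3)*(-5) = -4 - 5/3 = -17/3 ≈ -5.6667)
I(Q) = 3/2 - Q/2 (I(Q) = (-3 + Q)/(-2) = (-3 + Q)*(-1/2) = 3/2 - Q/2)
o(y) = 13*sqrt(y)/3 (o(y) = (3/2 - 1/2*(-17/3))*sqrt(y) = (3/2 + 17/6)*sqrt(y) = 13*sqrt(y)/3)
(k(1)*0 - 2)*(o(-1)*b(1, 2)) = ((-5 + 1)*0 - 2)*((13*sqrt(-1)/3)*2) = (-4*0 - 2)*((13*I/3)*2) = (0 - 2)*(26*I/3) = -52*I/3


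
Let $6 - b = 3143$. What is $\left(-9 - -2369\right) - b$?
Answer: $5497$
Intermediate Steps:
$b = -3137$ ($b = 6 - 3143 = -3137$)
$\left(-9 - -2369\right) - b = \left(-9 - -2369\right) - -3137 = \left(-9 + 2369\right) + 3137 = 2360 + 3137 = 5497$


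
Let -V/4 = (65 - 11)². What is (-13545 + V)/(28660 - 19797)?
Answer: -25209/8863 ≈ -2.8443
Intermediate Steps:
V = -11664 (V = -4*(65 - 11)² = -4*54² = -4*2916 = -11664)
(-13545 + V)/(28660 - 19797) = (-13545 - 11664)/(28660 - 19797) = -25209/8863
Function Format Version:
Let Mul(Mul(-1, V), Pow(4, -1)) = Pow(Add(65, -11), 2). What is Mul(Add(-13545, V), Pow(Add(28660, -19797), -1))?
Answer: Rational(-25209, 8863) ≈ -2.8443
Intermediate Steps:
V = -11664 (V = Mul(-4, Pow(Add(65, -11), 2)) = Mul(-4, Pow(54, 2)) = Mul(-4, 2916) = -11664)
Mul(Add(-13545, V), Pow(Add(28660, -19797), -1)) = Mul(Add(-13545, -11664), Pow(Add(28660, -19797), -1)) = Mul(-25209, Pow(8863, -1)) = Mul(-25209, Rational(1, 8863)) = Rational(-25209, 8863)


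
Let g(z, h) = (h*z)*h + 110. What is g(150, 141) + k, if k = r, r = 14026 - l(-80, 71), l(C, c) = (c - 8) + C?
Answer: 2996303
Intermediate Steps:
l(C, c) = -8 + C + c (l(C, c) = (-8 + c) + C = -8 + C + c)
g(z, h) = 110 + z*h² (g(z, h) = z*h² + 110 = 110 + z*h²)
r = 14043 (r = 14026 - (-8 - 80 + 71) = 14026 - 1*(-17) = 14026 + 17 = 14043)
k = 14043
g(150, 141) + k = (110 + 150*141²) + 14043 = (110 + 150*19881) + 14043 = (110 + 2982150) + 14043 = 2982260 + 14043 = 2996303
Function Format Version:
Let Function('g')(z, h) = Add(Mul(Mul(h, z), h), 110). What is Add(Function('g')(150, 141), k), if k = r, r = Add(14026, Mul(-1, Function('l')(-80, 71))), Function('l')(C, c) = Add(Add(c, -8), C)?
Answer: 2996303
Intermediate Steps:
Function('l')(C, c) = Add(-8, C, c) (Function('l')(C, c) = Add(Add(-8, c), C) = Add(-8, C, c))
Function('g')(z, h) = Add(110, Mul(z, Pow(h, 2))) (Function('g')(z, h) = Add(Mul(z, Pow(h, 2)), 110) = Add(110, Mul(z, Pow(h, 2))))
r = 14043 (r = Add(14026, Mul(-1, Add(-8, -80, 71))) = Add(14026, Mul(-1, -17)) = Add(14026, 17) = 14043)
k = 14043
Add(Function('g')(150, 141), k) = Add(Add(110, Mul(150, Pow(141, 2))), 14043) = Add(Add(110, Mul(150, 19881)), 14043) = Add(Add(110, 2982150), 14043) = Add(2982260, 14043) = 2996303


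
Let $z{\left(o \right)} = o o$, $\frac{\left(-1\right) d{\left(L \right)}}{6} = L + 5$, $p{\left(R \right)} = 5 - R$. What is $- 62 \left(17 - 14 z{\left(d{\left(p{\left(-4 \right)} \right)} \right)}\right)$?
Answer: $6123554$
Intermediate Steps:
$d{\left(L \right)} = -30 - 6 L$ ($d{\left(L \right)} = - 6 \left(L + 5\right) = - 6 \left(5 + L\right) = -30 - 6 L$)
$z{\left(o \right)} = o^{2}$
$- 62 \left(17 - 14 z{\left(d{\left(p{\left(-4 \right)} \right)} \right)}\right) = - 62 \left(17 - 14 \left(-30 - 6 \left(5 - -4\right)\right)^{2}\right) = - 62 \left(17 - 14 \left(-30 - 6 \left(5 + 4\right)\right)^{2}\right) = - 62 \left(17 - 14 \left(-30 - 54\right)^{2}\right) = - 62 \left(17 - 14 \left(-84\right)^{2}\right) = - 62 \left(17 - 98784\right) = \left(-62\right) \left(-98767\right) = 6123554$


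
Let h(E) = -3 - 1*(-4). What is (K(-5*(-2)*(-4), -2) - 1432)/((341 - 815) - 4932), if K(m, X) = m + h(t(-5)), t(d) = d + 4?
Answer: 1471/5406 ≈ 0.27211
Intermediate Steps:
t(d) = 4 + d
h(E) = 1 (h(E) = -3 + 4 = 1)
K(m, X) = 1 + m (K(m, X) = m + 1 = 1 + m)
(K(-5*(-2)*(-4), -2) - 1432)/((341 - 815) - 4932) = ((1 - 5*(-2)*(-4)) - 1432)/((341 - 815) - 4932) = ((1 + 10*(-4)) - 1432)/(-474 - 4932) = ((1 - 40) - 1432)/(-5406) = (-39 - 1432)*(-1/5406) = -1471*(-1/5406) = 1471/5406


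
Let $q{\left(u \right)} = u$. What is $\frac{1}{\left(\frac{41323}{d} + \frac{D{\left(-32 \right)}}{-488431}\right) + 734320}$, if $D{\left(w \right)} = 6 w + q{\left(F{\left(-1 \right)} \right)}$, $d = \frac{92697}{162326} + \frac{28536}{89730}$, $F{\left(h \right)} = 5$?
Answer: $\frac{1054183602333221}{823105112073432979027} \approx 1.2807 \cdot 10^{-6}$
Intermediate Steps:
$d = \frac{2158306091}{2427585330}$ ($d = 92697 \cdot \frac{1}{162326} + 28536 \cdot \frac{1}{89730} = \frac{92697}{162326} + \frac{4756}{14955} = \frac{2158306091}{2427585330} \approx 0.88908$)
$D{\left(w \right)} = 5 + 6 w$ ($D{\left(w \right)} = 6 w + 5 = 5 + 6 w$)
$\frac{1}{\left(\frac{41323}{d} + \frac{D{\left(-32 \right)}}{-488431}\right) + 734320} = \frac{1}{\left(\frac{41323}{\frac{2158306091}{2427585330}} + \frac{5 + 6 \left(-32\right)}{-488431}\right) + 734320} = \frac{1}{\left(41323 \cdot \frac{2427585330}{2158306091} + \left(5 - 192\right) \left(- \frac{1}{488431}\right)\right) + 734320} = \frac{1}{\left(\frac{100315108591590}{2158306091} - - \frac{187}{488431}\right) + 734320} = \frac{1}{\left(\frac{100315108591590}{2158306091} + \frac{187}{488431}\right) + 734320} = \frac{1}{\frac{48997009208102134307}{1054183602333221} + 734320} = \frac{1}{\frac{823105112073432979027}{1054183602333221}} = \frac{1054183602333221}{823105112073432979027}$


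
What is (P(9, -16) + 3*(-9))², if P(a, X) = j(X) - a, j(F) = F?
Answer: 2704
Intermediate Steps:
P(a, X) = X - a
(P(9, -16) + 3*(-9))² = ((-16 - 1*9) + 3*(-9))² = ((-16 - 9) - 27)² = (-25 - 27)² = (-52)² = 2704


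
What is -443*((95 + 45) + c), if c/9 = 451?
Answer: -1860157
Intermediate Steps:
c = 4059 (c = 9*451 = 4059)
-443*((95 + 45) + c) = -443*((95 + 45) + 4059) = -443*(140 + 4059) = -443*4199 = -1860157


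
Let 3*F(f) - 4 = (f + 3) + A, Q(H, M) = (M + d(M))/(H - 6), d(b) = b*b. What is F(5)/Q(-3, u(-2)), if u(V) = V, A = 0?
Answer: -18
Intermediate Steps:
d(b) = b²
Q(H, M) = (M + M²)/(-6 + H) (Q(H, M) = (M + M²)/(H - 6) = (M + M²)/(-6 + H))
F(f) = 7/3 + f/3 (F(f) = 4/3 + ((f + 3) + 0)/3 = 4/3 + ((3 + f) + 0)/3 = 4/3 + (3 + f)/3 = 4/3 + (1 + f/3) = 7/3 + f/3)
F(5)/Q(-3, u(-2)) = (7/3 + (⅓)*5)/((-2*(1 - 2)/(-6 - 3))) = (7/3 + 5/3)/((-2*(-1)/(-9))) = 4/(-2*(-⅑)*(-1)) = 4/(-2/9) = -9/2*4 = -18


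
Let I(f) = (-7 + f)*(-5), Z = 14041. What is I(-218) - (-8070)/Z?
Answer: 15804195/14041 ≈ 1125.6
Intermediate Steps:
I(f) = 35 - 5*f
I(-218) - (-8070)/Z = (35 - 5*(-218)) - (-8070)/14041 = (35 + 1090) - (-8070)/14041 = 1125 - 1*(-8070/14041) = 1125 + 8070/14041 = 15804195/14041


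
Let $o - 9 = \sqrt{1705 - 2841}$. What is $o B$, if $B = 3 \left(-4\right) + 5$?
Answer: $-63 - 28 i \sqrt{71} \approx -63.0 - 235.93 i$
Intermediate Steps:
$o = 9 + 4 i \sqrt{71}$ ($o = 9 + \sqrt{1705 - 2841} = 9 + \sqrt{-1136} = 9 + 4 i \sqrt{71} \approx 9.0 + 33.705 i$)
$B = -7$ ($B = -12 + 5 = -7$)
$o B = \left(9 + 4 i \sqrt{71}\right) \left(-7\right) = -63 - 28 i \sqrt{71}$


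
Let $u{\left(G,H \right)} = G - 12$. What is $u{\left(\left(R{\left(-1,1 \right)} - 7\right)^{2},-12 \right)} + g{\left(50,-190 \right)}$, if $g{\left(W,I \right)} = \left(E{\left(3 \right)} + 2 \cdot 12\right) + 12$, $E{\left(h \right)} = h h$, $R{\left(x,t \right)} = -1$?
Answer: $97$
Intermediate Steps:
$E{\left(h \right)} = h^{2}$
$g{\left(W,I \right)} = 45$ ($g{\left(W,I \right)} = \left(3^{2} + 2 \cdot 12\right) + 12 = \left(9 + 24\right) + 12 = 33 + 12 = 45$)
$u{\left(G,H \right)} = -12 + G$
$u{\left(\left(R{\left(-1,1 \right)} - 7\right)^{2},-12 \right)} + g{\left(50,-190 \right)} = \left(-12 + \left(-1 - 7\right)^{2}\right) + 45 = \left(-12 + \left(-8\right)^{2}\right) + 45 = \left(-12 + 64\right) + 45 = 52 + 45 = 97$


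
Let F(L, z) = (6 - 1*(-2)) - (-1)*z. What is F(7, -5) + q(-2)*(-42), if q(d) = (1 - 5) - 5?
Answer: 381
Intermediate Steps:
q(d) = -9 (q(d) = -4 - 5 = -9)
F(L, z) = 8 + z (F(L, z) = (6 + 2) + z = 8 + z)
F(7, -5) + q(-2)*(-42) = (8 - 5) - 9*(-42) = 3 + 378 = 381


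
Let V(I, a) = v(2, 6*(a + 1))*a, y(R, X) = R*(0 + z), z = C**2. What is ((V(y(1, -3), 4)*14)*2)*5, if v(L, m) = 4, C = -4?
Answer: 2240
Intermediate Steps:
z = 16 (z = (-4)**2 = 16)
y(R, X) = 16*R (y(R, X) = R*(0 + 16) = R*16 = 16*R)
V(I, a) = 4*a
((V(y(1, -3), 4)*14)*2)*5 = (((4*4)*14)*2)*5 = ((16*14)*2)*5 = (224*2)*5 = 448*5 = 2240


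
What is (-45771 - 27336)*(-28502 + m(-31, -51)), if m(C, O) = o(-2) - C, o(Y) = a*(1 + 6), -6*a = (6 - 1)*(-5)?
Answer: 4158594219/2 ≈ 2.0793e+9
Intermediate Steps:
a = 25/6 (a = -(6 - 1)*(-5)/6 = -5*(-5)/6 = -⅙*(-25) = 25/6 ≈ 4.1667)
o(Y) = 175/6 (o(Y) = 25*(1 + 6)/6 = (25/6)*7 = 175/6)
m(C, O) = 175/6 - C
(-45771 - 27336)*(-28502 + m(-31, -51)) = (-45771 - 27336)*(-28502 + (175/6 - 1*(-31))) = -73107*(-28502 + (175/6 + 31)) = -73107*(-28502 + 361/6) = -73107*(-170651/6) = 4158594219/2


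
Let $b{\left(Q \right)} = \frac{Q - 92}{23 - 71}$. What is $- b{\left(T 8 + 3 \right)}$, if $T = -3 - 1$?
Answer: $- \frac{121}{48} \approx -2.5208$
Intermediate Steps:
$T = -4$
$b{\left(Q \right)} = \frac{23}{12} - \frac{Q}{48}$ ($b{\left(Q \right)} = \frac{-92 + Q}{-48} = \left(-92 + Q\right) \left(- \frac{1}{48}\right) = \frac{23}{12} - \frac{Q}{48}$)
$- b{\left(T 8 + 3 \right)} = - (\frac{23}{12} - \frac{\left(-4\right) 8 + 3}{48}) = - (\frac{23}{12} - \frac{-32 + 3}{48}) = - (\frac{23}{12} - - \frac{29}{48}) = - (\frac{23}{12} + \frac{29}{48}) = \left(-1\right) \frac{121}{48} = - \frac{121}{48}$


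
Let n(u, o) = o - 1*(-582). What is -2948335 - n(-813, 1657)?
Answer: -2950574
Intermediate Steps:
n(u, o) = 582 + o (n(u, o) = o + 582 = 582 + o)
-2948335 - n(-813, 1657) = -2948335 - (582 + 1657) = -2948335 - 1*2239 = -2948335 - 2239 = -2950574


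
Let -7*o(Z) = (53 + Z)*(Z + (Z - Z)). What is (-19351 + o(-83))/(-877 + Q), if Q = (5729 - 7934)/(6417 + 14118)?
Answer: 188849443/8405320 ≈ 22.468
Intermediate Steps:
Q = -147/1369 (Q = -2205/20535 = -2205*1/20535 = -147/1369 ≈ -0.10738)
o(Z) = -Z*(53 + Z)/7 (o(Z) = -(53 + Z)*(Z + (Z - Z))/7 = -(53 + Z)*(Z + 0)/7 = -(53 + Z)*Z/7 = -Z*(53 + Z)/7)
(-19351 + o(-83))/(-877 + Q) = (-19351 - ⅐*(-83)*(53 - 83))/(-877 - 147/1369) = (-19351 - ⅐*(-83)*(-30))/(-1200760/1369) = (-19351 - 2490/7)*(-1369/1200760) = -137947/7*(-1369/1200760) = 188849443/8405320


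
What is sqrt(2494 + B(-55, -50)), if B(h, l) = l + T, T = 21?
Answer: sqrt(2465) ≈ 49.649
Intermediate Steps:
B(h, l) = 21 + l (B(h, l) = l + 21 = 21 + l)
sqrt(2494 + B(-55, -50)) = sqrt(2494 + (21 - 50)) = sqrt(2494 - 29) = sqrt(2465)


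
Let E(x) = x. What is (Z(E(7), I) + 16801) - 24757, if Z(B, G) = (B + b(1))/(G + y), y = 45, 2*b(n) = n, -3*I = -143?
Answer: -4423491/556 ≈ -7955.9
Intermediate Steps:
I = 143/3 (I = -1/3*(-143) = 143/3 ≈ 47.667)
b(n) = n/2
Z(B, G) = (1/2 + B)/(45 + G) (Z(B, G) = (B + (1/2)*1)/(G + 45) = (B + 1/2)/(45 + G) = (1/2 + B)/(45 + G))
(Z(E(7), I) + 16801) - 24757 = ((1/2 + 7)/(45 + 143/3) + 16801) - 24757 = ((15/2)/(278/3) + 16801) - 24757 = ((3/278)*(15/2) + 16801) - 24757 = (45/556 + 16801) - 24757 = 9341401/556 - 24757 = -4423491/556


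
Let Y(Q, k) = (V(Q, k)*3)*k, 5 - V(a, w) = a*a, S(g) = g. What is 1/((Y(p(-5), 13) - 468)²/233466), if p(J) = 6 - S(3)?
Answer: 38911/64896 ≈ 0.59959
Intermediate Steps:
p(J) = 3 (p(J) = 6 - 1*3 = 6 - 3 = 3)
V(a, w) = 5 - a² (V(a, w) = 5 - a*a = 5 - a²)
Y(Q, k) = k*(15 - 3*Q²) (Y(Q, k) = ((5 - Q²)*3)*k = (15 - 3*Q²)*k = k*(15 - 3*Q²))
1/((Y(p(-5), 13) - 468)²/233466) = 1/((3*13*(5 - 1*3²) - 468)²/233466) = 1/((3*13*(5 - 1*9) - 468)²*(1/233466)) = 1/((3*13*(5 - 9) - 468)²*(1/233466)) = 1/((3*13*(-4) - 468)²*(1/233466)) = 1/((-156 - 468)²*(1/233466)) = 1/((-624)²*(1/233466)) = 1/(389376*(1/233466)) = 1/(64896/38911) = 38911/64896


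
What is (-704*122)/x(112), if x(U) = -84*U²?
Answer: 671/8232 ≈ 0.081511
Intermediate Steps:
(-704*122)/x(112) = (-704*122)/((-84*112²)) = -85888/((-84*12544)) = -85888/(-1053696) = -85888*(-1/1053696) = 671/8232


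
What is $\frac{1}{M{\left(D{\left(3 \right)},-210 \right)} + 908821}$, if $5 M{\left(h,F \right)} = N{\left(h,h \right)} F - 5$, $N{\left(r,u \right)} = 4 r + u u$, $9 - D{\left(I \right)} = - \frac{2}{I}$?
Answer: $\frac{3}{2709814} \approx 1.1071 \cdot 10^{-6}$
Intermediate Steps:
$D{\left(I \right)} = 9 + \frac{2}{I}$ ($D{\left(I \right)} = 9 - - \frac{2}{I} = 9 + \frac{2}{I}$)
$N{\left(r,u \right)} = u^{2} + 4 r$ ($N{\left(r,u \right)} = 4 r + u^{2} = u^{2} + 4 r$)
$M{\left(h,F \right)} = -1 + \frac{F \left(h^{2} + 4 h\right)}{5}$ ($M{\left(h,F \right)} = \frac{\left(h^{2} + 4 h\right) F - 5}{5} = \frac{F \left(h^{2} + 4 h\right) - 5}{5} = \frac{-5 + F \left(h^{2} + 4 h\right)}{5} = -1 + \frac{F \left(h^{2} + 4 h\right)}{5}$)
$\frac{1}{M{\left(D{\left(3 \right)},-210 \right)} + 908821} = \frac{1}{\left(-1 + \frac{1}{5} \left(-210\right) \left(9 + \frac{2}{3}\right) \left(4 + \left(9 + \frac{2}{3}\right)\right)\right) + 908821} = \frac{1}{\left(-1 + \frac{1}{5} \left(-210\right) \frac{29}{3} \left(4 + \frac{29}{3}\right)\right) + 908821} = \frac{1}{\left(-1 + \frac{1}{5} \left(-210\right) \frac{29}{3} \cdot \frac{41}{3}\right) + 908821} = \frac{1}{\left(-1 - \frac{16646}{3}\right) + 908821} = \frac{1}{- \frac{16649}{3} + 908821} = \frac{1}{\frac{2709814}{3}} = \frac{3}{2709814}$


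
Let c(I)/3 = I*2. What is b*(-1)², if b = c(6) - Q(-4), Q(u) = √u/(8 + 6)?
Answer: 36 - I/7 ≈ 36.0 - 0.14286*I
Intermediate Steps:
c(I) = 6*I (c(I) = 3*(I*2) = 3*(2*I) = 6*I)
Q(u) = √u/14
b = 36 - I/7 (b = 6*6 - √(-4)/14 = 36 - 2*I/14 = 36 - I/7 ≈ 36.0 - 0.14286*I)
b*(-1)² = (36 - I/7)*(-1)² = (36 - I/7)*1 = 36 - I/7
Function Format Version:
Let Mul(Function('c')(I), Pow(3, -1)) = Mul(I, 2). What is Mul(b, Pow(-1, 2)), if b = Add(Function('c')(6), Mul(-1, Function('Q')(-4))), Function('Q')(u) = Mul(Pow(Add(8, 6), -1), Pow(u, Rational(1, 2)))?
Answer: Add(36, Mul(Rational(-1, 7), I)) ≈ Add(36.000, Mul(-0.14286, I))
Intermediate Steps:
Function('c')(I) = Mul(6, I) (Function('c')(I) = Mul(3, Mul(I, 2)) = Mul(3, Mul(2, I)) = Mul(6, I))
Function('Q')(u) = Mul(Rational(1, 14), Pow(u, Rational(1, 2))) (Function('Q')(u) = Mul(Pow(14, -1), Pow(u, Rational(1, 2))) = Mul(Rational(1, 14), Pow(u, Rational(1, 2))))
b = Add(36, Mul(Rational(-1, 7), I)) (b = Add(Mul(6, 6), Mul(-1, Mul(Rational(1, 14), Pow(-4, Rational(1, 2))))) = Add(36, Mul(-1, Mul(Rational(1, 14), Mul(2, I)))) = Add(36, Mul(-1, Mul(Rational(1, 7), I))) = Add(36, Mul(Rational(-1, 7), I)) ≈ Add(36.000, Mul(-0.14286, I)))
Mul(b, Pow(-1, 2)) = Mul(Add(36, Mul(Rational(-1, 7), I)), Pow(-1, 2)) = Mul(Add(36, Mul(Rational(-1, 7), I)), 1) = Add(36, Mul(Rational(-1, 7), I))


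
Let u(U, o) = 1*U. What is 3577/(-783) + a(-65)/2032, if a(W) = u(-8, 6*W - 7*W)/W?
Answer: -59055487/12927330 ≈ -4.5683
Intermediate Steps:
u(U, o) = U
a(W) = -8/W
3577/(-783) + a(-65)/2032 = 3577/(-783) - 8/(-65)/2032 = 3577*(-1/783) - 8*(-1/65)*(1/2032) = -3577/783 + (8/65)*(1/2032) = -3577/783 + 1/16510 = -59055487/12927330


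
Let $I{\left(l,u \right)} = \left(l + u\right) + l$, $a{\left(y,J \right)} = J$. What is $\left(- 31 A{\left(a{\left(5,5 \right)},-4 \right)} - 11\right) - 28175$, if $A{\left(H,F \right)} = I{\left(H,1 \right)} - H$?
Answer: $-28372$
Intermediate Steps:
$I{\left(l,u \right)} = u + 2 l$
$A{\left(H,F \right)} = 1 + H$ ($A{\left(H,F \right)} = \left(1 + 2 H\right) - H = 1 + H$)
$\left(- 31 A{\left(a{\left(5,5 \right)},-4 \right)} - 11\right) - 28175 = \left(- 31 \left(1 + 5\right) - 11\right) - 28175 = \left(\left(-31\right) 6 - 11\right) - 28175 = \left(-186 - 11\right) - 28175 = -197 - 28175 = -28372$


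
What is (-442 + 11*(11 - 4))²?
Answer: 133225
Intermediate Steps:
(-442 + 11*(11 - 4))² = (-442 + 11*7)² = (-442 + 77)² = (-365)² = 133225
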